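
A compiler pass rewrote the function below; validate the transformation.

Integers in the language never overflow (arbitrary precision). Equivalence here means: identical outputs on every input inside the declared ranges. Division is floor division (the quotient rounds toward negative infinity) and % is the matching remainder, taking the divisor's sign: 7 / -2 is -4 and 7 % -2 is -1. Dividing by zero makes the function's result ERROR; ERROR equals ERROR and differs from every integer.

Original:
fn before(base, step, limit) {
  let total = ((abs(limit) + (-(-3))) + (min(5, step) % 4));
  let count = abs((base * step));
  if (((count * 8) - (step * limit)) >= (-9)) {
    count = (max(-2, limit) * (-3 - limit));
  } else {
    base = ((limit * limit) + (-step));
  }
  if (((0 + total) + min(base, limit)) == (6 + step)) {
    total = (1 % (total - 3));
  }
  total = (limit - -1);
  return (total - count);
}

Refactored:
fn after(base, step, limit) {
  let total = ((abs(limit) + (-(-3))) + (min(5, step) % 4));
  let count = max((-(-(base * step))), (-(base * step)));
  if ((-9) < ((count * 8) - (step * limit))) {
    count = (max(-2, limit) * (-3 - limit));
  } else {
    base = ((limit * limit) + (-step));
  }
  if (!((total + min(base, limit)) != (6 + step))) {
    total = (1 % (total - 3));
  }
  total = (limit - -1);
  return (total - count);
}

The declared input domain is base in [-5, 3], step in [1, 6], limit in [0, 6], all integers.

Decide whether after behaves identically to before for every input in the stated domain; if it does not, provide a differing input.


On input base=0, step=3, limit=3, before returns 22 while after returns 4.
verdict: not equivalent; witness: base=0, step=3, limit=3


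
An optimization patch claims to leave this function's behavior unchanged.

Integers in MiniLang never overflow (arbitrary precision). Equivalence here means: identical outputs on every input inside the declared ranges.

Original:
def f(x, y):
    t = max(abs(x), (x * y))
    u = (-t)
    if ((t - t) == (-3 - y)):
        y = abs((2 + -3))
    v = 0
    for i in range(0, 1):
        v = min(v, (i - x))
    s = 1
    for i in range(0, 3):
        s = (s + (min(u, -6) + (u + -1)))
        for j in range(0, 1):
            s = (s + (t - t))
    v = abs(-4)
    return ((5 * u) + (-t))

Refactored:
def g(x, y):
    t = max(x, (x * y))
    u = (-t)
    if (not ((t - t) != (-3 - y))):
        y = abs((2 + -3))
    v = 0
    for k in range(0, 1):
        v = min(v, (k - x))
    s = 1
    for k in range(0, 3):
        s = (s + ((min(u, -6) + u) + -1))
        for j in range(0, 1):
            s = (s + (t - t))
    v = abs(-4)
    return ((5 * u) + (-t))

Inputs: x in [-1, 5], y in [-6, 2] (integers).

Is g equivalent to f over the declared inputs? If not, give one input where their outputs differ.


Run the pair on x=-1, y=0.
f: t=1, then u=-1, then ((t - t) == (-3 - y)) is false, then v=0, then (i=0), then v=0, then s=1, then (i=0), then s=-7, then (j=0), then s=-7, then (i=1), then s=-15, then (j=0), then s=-15, then (i=2), then s=-23, then (j=0), then s=-23, then v=4, then returns -6
g: t=0, then u=0, then (not ((t - t) != (-3 - y))) is false, then v=0, then (k=0), then v=0, then s=1, then (k=0), then s=-6, then (j=0), then s=-6, then (k=1), then s=-13, then (j=0), then s=-13, then (k=2), then s=-20, then (j=0), then s=-20, then v=4, then returns 0
-6 against 0: the behavior changed.
verdict: not equivalent; witness: x=-1, y=0


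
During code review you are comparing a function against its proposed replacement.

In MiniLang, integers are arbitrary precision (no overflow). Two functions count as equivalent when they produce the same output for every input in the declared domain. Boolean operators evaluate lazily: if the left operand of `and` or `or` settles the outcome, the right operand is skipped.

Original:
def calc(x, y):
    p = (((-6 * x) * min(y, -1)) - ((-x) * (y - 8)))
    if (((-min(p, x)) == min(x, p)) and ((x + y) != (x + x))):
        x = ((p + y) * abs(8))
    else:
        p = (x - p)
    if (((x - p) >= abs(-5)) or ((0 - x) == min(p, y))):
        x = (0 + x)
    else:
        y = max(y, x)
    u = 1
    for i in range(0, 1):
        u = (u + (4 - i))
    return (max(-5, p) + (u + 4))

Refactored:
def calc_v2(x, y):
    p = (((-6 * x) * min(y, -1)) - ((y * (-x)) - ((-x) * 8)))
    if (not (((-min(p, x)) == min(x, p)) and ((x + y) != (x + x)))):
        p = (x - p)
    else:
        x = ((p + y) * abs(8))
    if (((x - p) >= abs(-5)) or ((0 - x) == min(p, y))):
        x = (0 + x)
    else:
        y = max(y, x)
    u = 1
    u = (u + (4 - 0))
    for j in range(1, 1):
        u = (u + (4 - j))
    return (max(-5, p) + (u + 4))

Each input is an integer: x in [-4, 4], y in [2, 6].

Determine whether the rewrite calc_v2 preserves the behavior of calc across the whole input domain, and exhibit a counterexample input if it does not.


The two versions differ — the changes include loop structure differs, local variable names differ, statement counts differ, boolean connective usage differs, constant usage differs, arithmetic usage differs.
Spot check at x=3, y=4 — calc: p = 6; (((-min(p, x)) == min(x, p)) and ((x + y) != (x + x))) -> false; p = -3; (((x - p) >= abs(-5)) or ((0 - x) == min(p, y))) -> true; x = 3; u = 1; [i=0]; u = 5; return 6. calc_v2: p = 6; (not (((-min(p, x)) == min(x, p)) and ((x + y) != (x + x)))) -> true; p = -3; (((x - p) >= abs(-5)) or ((0 - x) == min(p, y))) -> true; x = 3; u = 1; u = 5; the j loop: no iterations; return 6. Both give 6.
Every one of the 45 inputs gives matching results.
verdict: equivalent


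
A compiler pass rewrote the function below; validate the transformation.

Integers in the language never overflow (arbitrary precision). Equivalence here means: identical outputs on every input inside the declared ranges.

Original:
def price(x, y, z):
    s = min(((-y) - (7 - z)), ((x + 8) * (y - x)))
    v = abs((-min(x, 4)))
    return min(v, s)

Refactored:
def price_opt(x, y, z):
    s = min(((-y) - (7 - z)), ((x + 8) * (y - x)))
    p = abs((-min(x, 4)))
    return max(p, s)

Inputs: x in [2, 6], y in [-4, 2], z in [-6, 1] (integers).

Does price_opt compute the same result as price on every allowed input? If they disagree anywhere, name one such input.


Evaluate both at x=2, y=-4, z=-6.
price: s := -60 | v := 2 | result -60
price_opt: s := -60 | p := 2 | result 2
-60 and 2 differ, so these are not the same function on this domain.
verdict: not equivalent; witness: x=2, y=-4, z=-6


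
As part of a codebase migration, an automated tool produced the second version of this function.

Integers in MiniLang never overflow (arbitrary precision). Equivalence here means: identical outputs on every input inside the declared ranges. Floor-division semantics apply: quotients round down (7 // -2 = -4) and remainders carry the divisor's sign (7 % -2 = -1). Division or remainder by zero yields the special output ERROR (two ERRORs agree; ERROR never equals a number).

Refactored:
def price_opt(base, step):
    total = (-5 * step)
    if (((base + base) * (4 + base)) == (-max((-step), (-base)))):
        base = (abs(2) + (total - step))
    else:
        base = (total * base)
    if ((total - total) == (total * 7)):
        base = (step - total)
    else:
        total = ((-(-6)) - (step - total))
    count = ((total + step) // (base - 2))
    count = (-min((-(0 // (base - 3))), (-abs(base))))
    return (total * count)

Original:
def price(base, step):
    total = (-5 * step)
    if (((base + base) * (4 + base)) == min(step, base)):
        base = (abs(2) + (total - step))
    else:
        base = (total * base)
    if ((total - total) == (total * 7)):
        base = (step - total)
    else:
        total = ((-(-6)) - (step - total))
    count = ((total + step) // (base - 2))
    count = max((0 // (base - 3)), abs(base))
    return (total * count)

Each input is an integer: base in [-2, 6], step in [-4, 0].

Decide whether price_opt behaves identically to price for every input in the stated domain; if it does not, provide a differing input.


Side by side, the visible changes include: same computation, different form.
Tracing base=4, step=-2: price: total = 10; (((base + base) * (4 + base)) == min(step, base)) -> false; base = 40; ((total - total) == (total * 7)) -> false; total = 18; count = 0; count = 40; return 720 | price_opt: total = 10; (((base + base) * (4 + base)) == (-max((-step), (-base)))) -> false; base = 40; ((total - total) == (total * 7)) -> false; total = 18; count = 0; count = 40; return 720 — matching result 720.
Every one of the 45 inputs gives matching results.
verdict: equivalent


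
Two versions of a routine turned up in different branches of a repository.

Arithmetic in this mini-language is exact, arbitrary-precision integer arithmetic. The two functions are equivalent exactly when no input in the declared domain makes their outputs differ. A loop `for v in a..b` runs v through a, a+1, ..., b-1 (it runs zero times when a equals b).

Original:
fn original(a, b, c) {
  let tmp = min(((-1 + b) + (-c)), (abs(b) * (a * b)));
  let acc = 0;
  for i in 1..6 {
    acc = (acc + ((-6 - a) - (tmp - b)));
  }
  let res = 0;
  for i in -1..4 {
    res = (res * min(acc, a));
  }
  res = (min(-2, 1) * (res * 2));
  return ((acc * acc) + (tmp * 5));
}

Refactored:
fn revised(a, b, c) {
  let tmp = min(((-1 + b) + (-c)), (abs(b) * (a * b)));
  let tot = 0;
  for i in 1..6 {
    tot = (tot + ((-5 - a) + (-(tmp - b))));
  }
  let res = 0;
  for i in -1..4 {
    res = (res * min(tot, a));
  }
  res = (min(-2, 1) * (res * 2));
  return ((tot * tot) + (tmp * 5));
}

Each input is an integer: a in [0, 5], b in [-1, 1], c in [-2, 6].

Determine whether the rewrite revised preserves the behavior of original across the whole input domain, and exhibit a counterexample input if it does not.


Not equivalent: a=0, b=-1, c=-2 separates them (1225 vs 900).
original: tmp becomes 0; next acc becomes 0; next at i=1:; next acc becomes -7; next at i=2:; next acc becomes -14; next at i=3:; next acc becomes -21; next at i=4:; next acc becomes -28; next at i=5:; next acc becomes -35; next res becomes 0; next at i=-1:; next res becomes 0; next at i=0:; next res becomes 0; next at i=1:; next res becomes 0; next at i=2:; next res becomes 0; next at i=3:; next res becomes 0; next res becomes 0; next final value 1225
revised: tmp becomes 0; next tot becomes 0; next at i=1:; next tot becomes -6; next at i=2:; next tot becomes -12; next at i=3:; next tot becomes -18; next at i=4:; next tot becomes -24; next at i=5:; next tot becomes -30; next res becomes 0; next at i=-1:; next res becomes 0; next at i=0:; next res becomes 0; next at i=1:; next res becomes 0; next at i=2:; next res becomes 0; next at i=3:; next res becomes 0; next res becomes 0; next final value 900
verdict: not equivalent; witness: a=0, b=-1, c=-2


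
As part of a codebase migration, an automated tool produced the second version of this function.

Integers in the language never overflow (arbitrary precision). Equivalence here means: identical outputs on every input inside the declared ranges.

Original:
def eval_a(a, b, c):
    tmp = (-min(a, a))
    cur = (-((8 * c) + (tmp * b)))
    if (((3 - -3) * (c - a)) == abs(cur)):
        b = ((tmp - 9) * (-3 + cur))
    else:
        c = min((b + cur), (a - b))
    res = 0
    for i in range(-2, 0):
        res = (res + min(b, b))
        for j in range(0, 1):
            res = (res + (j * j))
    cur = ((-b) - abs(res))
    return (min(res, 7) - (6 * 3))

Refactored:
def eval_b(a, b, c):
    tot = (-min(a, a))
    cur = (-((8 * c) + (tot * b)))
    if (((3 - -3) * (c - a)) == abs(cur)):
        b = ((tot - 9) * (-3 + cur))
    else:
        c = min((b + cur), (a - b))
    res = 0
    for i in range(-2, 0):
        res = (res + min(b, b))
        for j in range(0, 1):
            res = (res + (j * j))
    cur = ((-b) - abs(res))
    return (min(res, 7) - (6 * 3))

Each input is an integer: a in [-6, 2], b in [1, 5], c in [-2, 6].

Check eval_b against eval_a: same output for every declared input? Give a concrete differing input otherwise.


Differences: local variable names differ — yet all 405 inputs agree.
verdict: equivalent


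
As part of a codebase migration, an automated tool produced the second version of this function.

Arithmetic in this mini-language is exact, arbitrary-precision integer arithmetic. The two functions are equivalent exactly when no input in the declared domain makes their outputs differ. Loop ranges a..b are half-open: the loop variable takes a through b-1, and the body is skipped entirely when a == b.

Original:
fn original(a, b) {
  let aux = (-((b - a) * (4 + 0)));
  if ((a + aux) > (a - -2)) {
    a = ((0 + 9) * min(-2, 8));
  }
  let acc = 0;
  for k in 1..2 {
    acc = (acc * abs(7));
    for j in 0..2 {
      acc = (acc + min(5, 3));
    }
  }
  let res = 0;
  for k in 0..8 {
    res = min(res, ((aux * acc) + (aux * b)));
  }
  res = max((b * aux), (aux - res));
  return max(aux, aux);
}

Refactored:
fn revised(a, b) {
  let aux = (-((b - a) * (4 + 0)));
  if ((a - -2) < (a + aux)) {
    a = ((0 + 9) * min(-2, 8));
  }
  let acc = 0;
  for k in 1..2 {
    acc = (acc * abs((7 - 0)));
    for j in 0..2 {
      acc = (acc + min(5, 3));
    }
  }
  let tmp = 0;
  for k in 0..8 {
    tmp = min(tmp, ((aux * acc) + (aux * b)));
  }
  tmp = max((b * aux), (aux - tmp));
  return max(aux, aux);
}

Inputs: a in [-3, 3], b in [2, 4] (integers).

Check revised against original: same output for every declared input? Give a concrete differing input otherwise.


Comparing the listings, the differences include: constant usage differs; and local variable names differ; and arithmetic usage differs; and comparison usage differs.
As a probe, take a=-2, b=2: original runs aux := -16 | ((a + aux) > (a - -2)): false | acc := 0 | iter k=1: | acc := 0 | iter j=0: | acc := 3 | iter j=1: | acc := 6 | res := 0 | iter k=0: | res := -128 | iter k=1: | res := -128 | iter k=2: | res := -128 | iter k=3: | res := -128 | iter k=4: | res := -128 | iter k=5: | res := -128 | iter k=6: | res := -128 | iter k=7: | res := -128 | res := 112 | result -16; revised runs aux := -16 | ((a - -2) < (a + aux)): false | acc := 0 | iter k=1: | acc := 0 | iter j=0: | acc := 3 | iter j=1: | acc := 6 | tmp := 0 | iter k=0: | tmp := -128 | iter k=1: | tmp := -128 | iter k=2: | tmp := -128 | iter k=3: | tmp := -128 | iter k=4: | tmp := -128 | iter k=5: | tmp := -128 | iter k=6: | tmp := -128 | iter k=7: | tmp := -128 | tmp := 112 | result -16; both end at -16.
Sweeping the whole domain (21 inputs) finds no disagreement.
verdict: equivalent


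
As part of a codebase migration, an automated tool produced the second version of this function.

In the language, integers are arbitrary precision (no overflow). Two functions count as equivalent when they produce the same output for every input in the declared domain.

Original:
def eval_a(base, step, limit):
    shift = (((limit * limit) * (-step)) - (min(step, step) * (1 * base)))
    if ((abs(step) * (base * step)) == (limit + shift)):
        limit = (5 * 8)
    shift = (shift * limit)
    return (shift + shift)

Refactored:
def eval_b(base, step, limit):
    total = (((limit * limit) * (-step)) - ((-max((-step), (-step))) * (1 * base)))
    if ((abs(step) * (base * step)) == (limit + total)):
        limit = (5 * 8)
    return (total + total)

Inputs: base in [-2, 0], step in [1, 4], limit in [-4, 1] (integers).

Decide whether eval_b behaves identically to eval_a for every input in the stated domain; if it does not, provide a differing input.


Run the pair on base=-2, step=1, limit=-4.
eval_a: shift = -14; ((abs(step) * (base * step)) == (limit + shift)) -> false; shift = 56; return 112
eval_b: total = -14; ((abs(step) * (base * step)) == (limit + total)) -> false; return -28
112 vs -28 — the two versions disagree here.
verdict: not equivalent; witness: base=-2, step=1, limit=-4


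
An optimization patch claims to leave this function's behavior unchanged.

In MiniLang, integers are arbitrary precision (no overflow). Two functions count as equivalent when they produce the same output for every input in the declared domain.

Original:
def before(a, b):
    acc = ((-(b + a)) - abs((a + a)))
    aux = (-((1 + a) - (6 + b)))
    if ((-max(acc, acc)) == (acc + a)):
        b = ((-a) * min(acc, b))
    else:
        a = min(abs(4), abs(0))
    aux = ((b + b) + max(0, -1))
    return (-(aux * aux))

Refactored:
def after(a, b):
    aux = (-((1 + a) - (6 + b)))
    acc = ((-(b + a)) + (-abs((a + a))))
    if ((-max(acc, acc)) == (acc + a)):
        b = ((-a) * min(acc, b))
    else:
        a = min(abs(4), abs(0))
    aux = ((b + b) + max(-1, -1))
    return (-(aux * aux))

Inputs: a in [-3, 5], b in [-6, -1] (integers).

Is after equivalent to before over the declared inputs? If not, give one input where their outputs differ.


Take a=-3, b=-6.
before: acc becomes 3; next aux becomes 2; next ((-max(acc, acc)) == (acc + a)) evaluates to false; next a becomes 0; next aux becomes -12; next final value -144
after: aux becomes 2; next acc becomes 3; next ((-max(acc, acc)) == (acc + a)) evaluates to false; next a becomes 0; next aux becomes -13; next final value -169
-144 against -169: the behavior changed.
verdict: not equivalent; witness: a=-3, b=-6


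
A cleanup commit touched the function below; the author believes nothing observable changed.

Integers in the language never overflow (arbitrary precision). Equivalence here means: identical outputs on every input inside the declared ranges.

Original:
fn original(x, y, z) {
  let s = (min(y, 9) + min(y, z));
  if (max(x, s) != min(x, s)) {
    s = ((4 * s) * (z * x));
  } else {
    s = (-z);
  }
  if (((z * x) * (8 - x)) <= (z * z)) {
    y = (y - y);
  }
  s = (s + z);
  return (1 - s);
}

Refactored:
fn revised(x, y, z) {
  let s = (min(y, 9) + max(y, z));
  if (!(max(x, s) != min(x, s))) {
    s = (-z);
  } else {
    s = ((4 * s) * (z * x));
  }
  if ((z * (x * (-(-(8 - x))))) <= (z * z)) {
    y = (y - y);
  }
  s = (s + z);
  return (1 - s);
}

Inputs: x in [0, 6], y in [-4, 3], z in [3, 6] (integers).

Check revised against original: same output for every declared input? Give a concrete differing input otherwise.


There is a counterexample at x=0, y=-4, z=4: -3 on one side, 1 on the other.
original: s becomes -8; next (max(x, s) != min(x, s)) evaluates to true; next s becomes 0; next (((z * x) * (8 - x)) <= (z * z)) evaluates to true; next y becomes 0; next s becomes 4; next final value -3
revised: s becomes 0; next (!(max(x, s) != min(x, s))) evaluates to true; next s becomes -4; next ((z * (x * (-(-(8 - x))))) <= (z * z)) evaluates to true; next y becomes 0; next s becomes 0; next final value 1
verdict: not equivalent; witness: x=0, y=-4, z=4


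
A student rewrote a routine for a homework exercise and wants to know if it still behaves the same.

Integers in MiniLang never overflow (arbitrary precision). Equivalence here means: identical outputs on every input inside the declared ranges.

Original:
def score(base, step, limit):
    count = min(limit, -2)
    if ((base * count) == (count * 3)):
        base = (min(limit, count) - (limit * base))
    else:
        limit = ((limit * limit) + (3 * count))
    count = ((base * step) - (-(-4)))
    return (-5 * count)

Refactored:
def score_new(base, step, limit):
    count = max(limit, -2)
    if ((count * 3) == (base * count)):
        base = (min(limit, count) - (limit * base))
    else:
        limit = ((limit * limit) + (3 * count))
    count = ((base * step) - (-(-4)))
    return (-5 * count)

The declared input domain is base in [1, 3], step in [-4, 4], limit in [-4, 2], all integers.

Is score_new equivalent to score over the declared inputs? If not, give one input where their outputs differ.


base=1, step=-4, limit=0 yields 40 from score but 20 from score_new.
verdict: not equivalent; witness: base=1, step=-4, limit=0


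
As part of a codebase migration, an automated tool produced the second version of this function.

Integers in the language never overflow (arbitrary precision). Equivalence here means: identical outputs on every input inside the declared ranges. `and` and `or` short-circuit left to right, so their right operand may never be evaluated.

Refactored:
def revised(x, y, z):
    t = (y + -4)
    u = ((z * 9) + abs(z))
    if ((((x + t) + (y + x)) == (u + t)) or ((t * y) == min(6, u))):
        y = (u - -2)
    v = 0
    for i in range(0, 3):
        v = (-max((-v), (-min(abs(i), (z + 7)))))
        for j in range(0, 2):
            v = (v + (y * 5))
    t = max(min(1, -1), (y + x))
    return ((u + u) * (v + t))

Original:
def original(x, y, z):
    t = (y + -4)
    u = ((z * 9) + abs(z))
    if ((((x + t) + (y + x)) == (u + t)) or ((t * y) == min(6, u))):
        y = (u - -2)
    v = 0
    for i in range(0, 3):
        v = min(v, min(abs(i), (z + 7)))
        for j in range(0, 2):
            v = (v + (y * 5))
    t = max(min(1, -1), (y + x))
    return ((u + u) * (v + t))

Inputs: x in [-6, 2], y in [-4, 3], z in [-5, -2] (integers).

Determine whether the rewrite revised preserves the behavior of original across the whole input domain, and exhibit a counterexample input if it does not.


Behavior is preserved: although min/max/abs usage differs, the outputs never diverge.
Spot check at x=-2, y=2, z=-3 — original: t = -2; u = -24; ((((x + t) + (y + x)) == (u + t)) or ((t * y) == min(6, u))) -> false; v = 0; [i=0]; v = 0; [j=0]; v = 10; [j=1]; v = 20; [i=1]; v = 1; [j=0]; v = 11; [j=1]; v = 21; [i=2]; v = 2; [j=0]; v = 12; [j=1]; v = 22; t = 0; return -1056. revised: t = -2; u = -24; ((((x + t) + (y + x)) == (u + t)) or ((t * y) == min(6, u))) -> false; v = 0; [i=0]; v = 0; [j=0]; v = 10; [j=1]; v = 20; [i=1]; v = 1; [j=0]; v = 11; [j=1]; v = 21; [i=2]; v = 2; [j=0]; v = 12; [j=1]; v = 22; t = 0; return -1056. Both give -1056.
Checked all 288 inputs in the declared domain: the outputs agree on every one.
verdict: equivalent


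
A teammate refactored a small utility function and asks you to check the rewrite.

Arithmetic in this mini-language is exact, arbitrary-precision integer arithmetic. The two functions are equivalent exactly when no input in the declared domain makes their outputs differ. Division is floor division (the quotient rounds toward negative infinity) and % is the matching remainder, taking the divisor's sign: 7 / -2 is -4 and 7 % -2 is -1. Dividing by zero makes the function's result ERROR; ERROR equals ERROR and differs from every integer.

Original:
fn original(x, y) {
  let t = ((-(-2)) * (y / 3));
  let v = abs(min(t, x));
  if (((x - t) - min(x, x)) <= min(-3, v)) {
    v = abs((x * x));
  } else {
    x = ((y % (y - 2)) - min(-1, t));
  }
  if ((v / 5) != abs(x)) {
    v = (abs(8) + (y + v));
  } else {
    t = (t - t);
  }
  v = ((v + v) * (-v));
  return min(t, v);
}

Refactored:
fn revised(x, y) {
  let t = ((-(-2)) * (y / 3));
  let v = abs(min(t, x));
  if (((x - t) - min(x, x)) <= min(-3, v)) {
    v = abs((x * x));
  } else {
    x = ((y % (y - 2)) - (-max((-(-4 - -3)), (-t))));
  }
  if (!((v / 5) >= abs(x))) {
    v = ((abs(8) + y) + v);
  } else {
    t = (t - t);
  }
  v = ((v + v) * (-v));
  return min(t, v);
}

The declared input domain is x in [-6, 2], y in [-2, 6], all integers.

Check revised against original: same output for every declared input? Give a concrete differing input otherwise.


x=-6, y=-2 yields -288 from original but -72 from revised.
verdict: not equivalent; witness: x=-6, y=-2


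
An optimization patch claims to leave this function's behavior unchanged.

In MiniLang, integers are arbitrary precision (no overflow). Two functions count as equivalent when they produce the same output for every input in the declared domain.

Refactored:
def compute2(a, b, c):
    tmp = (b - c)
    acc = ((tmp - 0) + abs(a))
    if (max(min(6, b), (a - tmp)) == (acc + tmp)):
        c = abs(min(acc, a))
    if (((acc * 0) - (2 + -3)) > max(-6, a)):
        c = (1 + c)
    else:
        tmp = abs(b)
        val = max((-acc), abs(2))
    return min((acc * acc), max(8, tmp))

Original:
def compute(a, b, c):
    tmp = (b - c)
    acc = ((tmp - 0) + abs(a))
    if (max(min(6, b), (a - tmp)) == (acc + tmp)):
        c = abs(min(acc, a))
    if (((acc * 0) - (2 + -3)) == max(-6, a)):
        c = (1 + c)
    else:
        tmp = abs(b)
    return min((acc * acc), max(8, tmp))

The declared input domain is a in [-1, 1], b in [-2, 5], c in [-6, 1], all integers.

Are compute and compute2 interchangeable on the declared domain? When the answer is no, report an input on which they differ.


There is a counterexample at a=-1, b=3, c=-6: 8 on one side, 9 on the other.
compute: tmp := 9 | acc := 10 | (max(min(6, b), (a - tmp)) == (acc + tmp)): false | (((acc * 0) - (2 + -3)) == max(-6, a)): false | tmp := 3 | result 8
compute2: tmp := 9 | acc := 10 | (max(min(6, b), (a - tmp)) == (acc + tmp)): false | (((acc * 0) - (2 + -3)) > max(-6, a)): true | c := -5 | result 9
verdict: not equivalent; witness: a=-1, b=3, c=-6


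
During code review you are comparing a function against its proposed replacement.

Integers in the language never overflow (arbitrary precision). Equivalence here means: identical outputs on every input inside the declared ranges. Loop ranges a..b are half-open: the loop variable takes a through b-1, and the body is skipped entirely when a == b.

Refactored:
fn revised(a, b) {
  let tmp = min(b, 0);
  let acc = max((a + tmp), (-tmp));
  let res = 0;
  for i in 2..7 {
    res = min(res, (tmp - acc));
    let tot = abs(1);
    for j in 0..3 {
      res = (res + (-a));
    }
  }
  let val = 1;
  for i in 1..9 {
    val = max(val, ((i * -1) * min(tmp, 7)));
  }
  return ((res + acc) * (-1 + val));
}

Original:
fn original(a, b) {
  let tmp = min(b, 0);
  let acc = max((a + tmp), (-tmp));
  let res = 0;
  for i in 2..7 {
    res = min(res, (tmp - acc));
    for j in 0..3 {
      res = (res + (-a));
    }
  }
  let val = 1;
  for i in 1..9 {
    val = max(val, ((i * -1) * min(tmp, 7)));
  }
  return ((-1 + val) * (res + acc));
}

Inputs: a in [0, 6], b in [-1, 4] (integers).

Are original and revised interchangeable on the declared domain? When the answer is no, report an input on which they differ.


Although constant usage differs; and local variable names differ; and min/max/abs usage differs; and statement counts differ, 42/42 inputs agree.
verdict: equivalent


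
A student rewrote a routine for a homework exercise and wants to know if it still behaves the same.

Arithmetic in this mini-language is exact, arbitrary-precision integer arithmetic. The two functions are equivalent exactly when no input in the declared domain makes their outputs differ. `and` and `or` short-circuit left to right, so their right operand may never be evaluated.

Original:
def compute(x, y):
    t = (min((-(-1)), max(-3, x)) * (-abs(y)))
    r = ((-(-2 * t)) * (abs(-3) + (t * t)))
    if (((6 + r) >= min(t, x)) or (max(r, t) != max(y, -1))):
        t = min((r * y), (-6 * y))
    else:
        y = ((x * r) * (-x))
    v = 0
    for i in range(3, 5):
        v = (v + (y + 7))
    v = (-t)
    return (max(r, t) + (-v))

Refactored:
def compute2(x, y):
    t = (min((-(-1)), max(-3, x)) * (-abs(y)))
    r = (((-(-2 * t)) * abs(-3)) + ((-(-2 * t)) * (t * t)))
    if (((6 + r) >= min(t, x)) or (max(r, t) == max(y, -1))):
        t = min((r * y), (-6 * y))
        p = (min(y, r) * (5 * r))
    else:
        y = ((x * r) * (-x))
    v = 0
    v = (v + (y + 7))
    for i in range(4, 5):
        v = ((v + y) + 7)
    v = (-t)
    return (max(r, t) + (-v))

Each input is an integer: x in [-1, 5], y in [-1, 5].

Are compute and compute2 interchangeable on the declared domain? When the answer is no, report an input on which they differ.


Run the pair on x=1, y=-1.
compute: t=-1, then r=-8, then (((6 + r) >= min(t, x)) or (max(r, t) != max(y, -1))) is false, then y=8, then v=0, then (i=3), then v=15, then (i=4), then v=30, then v=1, then returns -2
compute2: t=-1, then r=-8, then (((6 + r) >= min(t, x)) or (max(r, t) == max(y, -1))) is true, then t=6, then p=320, then v=0, then v=6, then (i=4), then v=12, then v=-6, then returns 12
-2 and 12 differ, so these are not the same function on this domain.
verdict: not equivalent; witness: x=1, y=-1


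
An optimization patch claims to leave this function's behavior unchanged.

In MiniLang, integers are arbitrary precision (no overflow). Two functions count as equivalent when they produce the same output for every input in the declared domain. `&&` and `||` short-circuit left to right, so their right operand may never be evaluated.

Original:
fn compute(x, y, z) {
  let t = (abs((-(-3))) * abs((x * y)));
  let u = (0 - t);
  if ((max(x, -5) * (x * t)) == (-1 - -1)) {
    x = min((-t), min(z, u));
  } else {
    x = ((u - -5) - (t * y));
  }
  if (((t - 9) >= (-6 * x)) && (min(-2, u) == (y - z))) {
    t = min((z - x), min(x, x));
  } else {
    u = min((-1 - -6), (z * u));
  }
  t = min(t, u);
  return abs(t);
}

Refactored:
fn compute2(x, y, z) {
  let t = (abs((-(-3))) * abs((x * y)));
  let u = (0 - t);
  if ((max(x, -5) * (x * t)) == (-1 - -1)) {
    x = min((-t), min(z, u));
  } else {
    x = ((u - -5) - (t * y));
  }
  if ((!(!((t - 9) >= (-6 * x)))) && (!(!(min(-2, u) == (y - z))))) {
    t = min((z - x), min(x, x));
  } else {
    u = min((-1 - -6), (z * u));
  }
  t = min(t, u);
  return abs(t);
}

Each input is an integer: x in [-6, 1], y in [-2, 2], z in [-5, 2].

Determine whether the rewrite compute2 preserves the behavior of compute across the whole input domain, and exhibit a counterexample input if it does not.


Comparing the listings, the differences include: boolean connective usage differs.
As a probe, take x=-3, y=0, z=-4: compute runs t becomes 0; next u becomes 0; next ((max(x, -5) * (x * t)) == (-1 - -1)) evaluates to true; next x becomes -4; next (((t - 9) >= (-6 * x)) && (min(-2, u) == (y - z))) evaluates to false; next u becomes 0; next t becomes 0; next final value 0; compute2 runs t becomes 0; next u becomes 0; next ((max(x, -5) * (x * t)) == (-1 - -1)) evaluates to true; next x becomes -4; next ((!(!((t - 9) >= (-6 * x)))) && (!(!(min(-2, u) == (y - z))))) evaluates to false; next u becomes 0; next t becomes 0; next final value 0; both end at 0.
An exhaustive pass over the 320 declared inputs shows identical outputs.
verdict: equivalent


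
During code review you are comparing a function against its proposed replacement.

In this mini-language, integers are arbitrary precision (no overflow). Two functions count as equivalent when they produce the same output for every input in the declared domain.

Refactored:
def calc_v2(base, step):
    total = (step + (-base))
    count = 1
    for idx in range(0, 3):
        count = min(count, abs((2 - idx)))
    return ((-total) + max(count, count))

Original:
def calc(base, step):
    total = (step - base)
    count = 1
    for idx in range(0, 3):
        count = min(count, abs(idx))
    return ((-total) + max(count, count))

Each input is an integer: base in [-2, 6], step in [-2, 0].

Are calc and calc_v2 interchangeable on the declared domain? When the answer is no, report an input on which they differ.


Comparing the listings, the differences include: arithmetic usage differs; and constant usage differs.
As a probe, take base=4, step=0: calc runs total=-4, then count=1, then (idx=0), then count=0, then (idx=1), then count=0, then (idx=2), then count=0, then returns 4; calc_v2 runs total=-4, then count=1, then (idx=0), then count=1, then (idx=1), then count=1, then (idx=2), then count=0, then returns 4; both end at 4.
Across all 27 domain points the two functions coincide.
verdict: equivalent


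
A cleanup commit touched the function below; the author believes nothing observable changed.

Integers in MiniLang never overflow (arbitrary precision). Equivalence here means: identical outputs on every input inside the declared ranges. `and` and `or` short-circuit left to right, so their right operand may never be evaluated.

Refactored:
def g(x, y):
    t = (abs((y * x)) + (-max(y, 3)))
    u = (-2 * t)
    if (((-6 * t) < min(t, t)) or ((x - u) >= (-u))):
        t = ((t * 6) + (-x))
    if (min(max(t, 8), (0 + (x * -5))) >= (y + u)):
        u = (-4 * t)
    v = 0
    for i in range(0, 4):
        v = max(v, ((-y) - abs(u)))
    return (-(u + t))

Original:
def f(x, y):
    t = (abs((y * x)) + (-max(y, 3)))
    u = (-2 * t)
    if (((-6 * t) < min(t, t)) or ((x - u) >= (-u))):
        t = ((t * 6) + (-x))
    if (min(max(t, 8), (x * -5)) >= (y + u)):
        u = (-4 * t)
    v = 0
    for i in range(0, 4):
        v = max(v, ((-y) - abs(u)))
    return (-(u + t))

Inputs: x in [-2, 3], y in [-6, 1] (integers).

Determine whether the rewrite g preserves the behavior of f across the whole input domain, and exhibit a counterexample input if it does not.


Reading the diff, among the changes: constant usage differs, arithmetic usage differs.
One worked example (x=2, y=-6) — f: t = 9; u = -18; (((-6 * t) < min(t, t)) or ((x - u) >= (-u))) -> true; t = 52; (min(max(t, 8), (x * -5)) >= (y + u)) -> true; u = -208; v = 0; [i=0]; v = 0; [i=1]; v = 0; [i=2]; v = 0; [i=3]; v = 0; return 156; g: t = 9; u = -18; (((-6 * t) < min(t, t)) or ((x - u) >= (-u))) -> true; t = 52; (min(max(t, 8), (0 + (x * -5))) >= (y + u)) -> true; u = -208; v = 0; [i=0]; v = 0; [i=1]; v = 0; [i=2]; v = 0; [i=3]; v = 0; return 156; agreement on 156.
Across all 48 domain points the two functions coincide.
verdict: equivalent


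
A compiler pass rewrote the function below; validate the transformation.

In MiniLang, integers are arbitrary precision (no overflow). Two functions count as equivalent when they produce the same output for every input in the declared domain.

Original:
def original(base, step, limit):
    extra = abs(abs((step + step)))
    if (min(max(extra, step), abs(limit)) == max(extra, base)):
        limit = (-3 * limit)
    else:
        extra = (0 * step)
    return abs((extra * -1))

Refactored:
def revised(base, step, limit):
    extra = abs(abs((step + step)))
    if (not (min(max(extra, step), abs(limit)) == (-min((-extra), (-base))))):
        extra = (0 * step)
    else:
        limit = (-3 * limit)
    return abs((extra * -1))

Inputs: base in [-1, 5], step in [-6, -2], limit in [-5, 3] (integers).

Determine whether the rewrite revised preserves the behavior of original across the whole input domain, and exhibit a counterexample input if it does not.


Reading the diff, among the changes: min/max/abs usage differs; and boolean connective usage differs.
One worked example (base=0, step=-4, limit=-2) — original: extra := 8 | (min(max(extra, step), abs(limit)) == max(extra, base)): false | extra := 0 | result 0; revised: extra := 8 | (not (min(max(extra, step), abs(limit)) == (-min((-extra), (-base))))): true | extra := 0 | result 0; agreement on 0.
Across all 315 domain points the two functions coincide.
verdict: equivalent


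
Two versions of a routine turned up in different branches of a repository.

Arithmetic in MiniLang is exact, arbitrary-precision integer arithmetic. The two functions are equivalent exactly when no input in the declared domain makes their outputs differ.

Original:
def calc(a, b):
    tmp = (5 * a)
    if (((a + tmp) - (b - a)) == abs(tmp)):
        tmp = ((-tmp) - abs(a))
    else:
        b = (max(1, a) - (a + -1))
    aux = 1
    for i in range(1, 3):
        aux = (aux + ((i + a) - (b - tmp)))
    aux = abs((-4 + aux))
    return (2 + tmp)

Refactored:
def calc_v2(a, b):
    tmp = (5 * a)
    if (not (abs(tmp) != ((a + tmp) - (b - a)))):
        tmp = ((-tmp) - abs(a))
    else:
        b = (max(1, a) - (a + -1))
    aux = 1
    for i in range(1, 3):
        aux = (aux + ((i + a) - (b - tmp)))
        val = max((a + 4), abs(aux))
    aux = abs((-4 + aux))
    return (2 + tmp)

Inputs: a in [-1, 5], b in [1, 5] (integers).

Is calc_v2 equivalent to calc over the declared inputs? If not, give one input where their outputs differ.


This is a faithful refactor — boolean connective usage differs, and comparison usage differs, and statement counts differ, and min/max/abs usage differs, and local variable names differ, and arithmetic usage differs, and constant usage differs, but the computed results match everywhere.
Spot check at a=4, b=1 — calc: tmp becomes 20; next (((a + tmp) - (b - a)) == abs(tmp)) evaluates to false; next b becomes 1; next aux becomes 1; next at i=1:; next aux becomes 25; next at i=2:; next aux becomes 50; next aux becomes 46; next final value 22. calc_v2: tmp becomes 20; next (not (abs(tmp) != ((a + tmp) - (b - a)))) evaluates to false; next b becomes 1; next aux becomes 1; next at i=1:; next aux becomes 25; next val becomes 25; next at i=2:; next aux becomes 50; next val becomes 50; next aux becomes 46; next final value 22. Both give 22.
Every one of the 35 inputs gives matching results.
verdict: equivalent


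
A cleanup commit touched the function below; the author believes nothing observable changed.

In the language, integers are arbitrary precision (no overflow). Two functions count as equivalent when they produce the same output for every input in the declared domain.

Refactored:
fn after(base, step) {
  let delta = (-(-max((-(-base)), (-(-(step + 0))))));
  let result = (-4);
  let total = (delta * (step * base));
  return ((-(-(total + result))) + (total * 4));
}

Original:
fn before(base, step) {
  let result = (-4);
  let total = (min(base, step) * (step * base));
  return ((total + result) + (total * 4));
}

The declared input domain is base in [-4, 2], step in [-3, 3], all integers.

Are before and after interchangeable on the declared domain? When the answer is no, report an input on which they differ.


At base=-4, step=-3: before gives -244, after gives -184.
verdict: not equivalent; witness: base=-4, step=-3


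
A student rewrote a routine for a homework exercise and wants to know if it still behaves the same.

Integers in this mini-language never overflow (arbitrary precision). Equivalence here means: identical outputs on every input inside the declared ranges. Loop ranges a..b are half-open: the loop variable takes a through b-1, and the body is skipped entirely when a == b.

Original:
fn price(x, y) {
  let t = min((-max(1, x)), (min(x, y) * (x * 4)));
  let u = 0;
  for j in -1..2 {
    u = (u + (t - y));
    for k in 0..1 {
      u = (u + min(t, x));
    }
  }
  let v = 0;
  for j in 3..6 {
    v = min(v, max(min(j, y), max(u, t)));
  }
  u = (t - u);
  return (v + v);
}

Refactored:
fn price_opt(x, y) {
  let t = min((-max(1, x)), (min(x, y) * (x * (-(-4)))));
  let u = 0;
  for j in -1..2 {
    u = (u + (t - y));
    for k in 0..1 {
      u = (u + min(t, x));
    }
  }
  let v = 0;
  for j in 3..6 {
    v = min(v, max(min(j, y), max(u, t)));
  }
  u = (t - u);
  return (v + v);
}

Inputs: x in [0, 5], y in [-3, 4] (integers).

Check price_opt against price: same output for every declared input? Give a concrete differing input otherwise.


The two are interchangeable: same computation, different form, and every declared input agrees.
As a probe, take x=5, y=3: price runs t becomes -5; next u becomes 0; next at j=-1:; next u becomes -8; next at k=0:; next u becomes -13; next at j=0:; next u becomes -21; next at k=0:; next u becomes -26; next at j=1:; next u becomes -34; next at k=0:; next u becomes -39; next v becomes 0; next at j=3:; next v becomes 0; next at j=4:; next v becomes 0; next at j=5:; next v becomes 0; next u becomes 34; next final value 0; price_opt runs t becomes -5; next u becomes 0; next at j=-1:; next u becomes -8; next at k=0:; next u becomes -13; next at j=0:; next u becomes -21; next at k=0:; next u becomes -26; next at j=1:; next u becomes -34; next at k=0:; next u becomes -39; next v becomes 0; next at j=3:; next v becomes 0; next at j=4:; next v becomes 0; next at j=5:; next v becomes 0; next u becomes 34; next final value 0; both end at 0.
Checked all 48 inputs in the declared domain: the outputs agree on every one.
verdict: equivalent


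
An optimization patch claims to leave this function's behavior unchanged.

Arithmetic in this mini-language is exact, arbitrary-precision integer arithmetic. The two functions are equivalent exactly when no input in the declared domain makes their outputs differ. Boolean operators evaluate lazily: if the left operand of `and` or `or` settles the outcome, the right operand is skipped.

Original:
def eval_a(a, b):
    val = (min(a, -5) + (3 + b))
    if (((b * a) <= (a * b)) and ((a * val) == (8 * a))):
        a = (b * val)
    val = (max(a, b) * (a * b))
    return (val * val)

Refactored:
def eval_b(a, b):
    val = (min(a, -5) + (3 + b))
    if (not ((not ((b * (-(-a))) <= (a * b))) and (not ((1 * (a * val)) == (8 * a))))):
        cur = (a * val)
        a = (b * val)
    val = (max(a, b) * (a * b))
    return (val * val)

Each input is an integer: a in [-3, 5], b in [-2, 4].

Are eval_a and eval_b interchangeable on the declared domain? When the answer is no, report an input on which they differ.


Not equivalent: a=-3, b=-2 separates them (144 vs 16384).
eval_a: val becomes -4; next (((b * a) <= (a * b)) and ((a * val) == (8 * a))) evaluates to false; next val becomes -12; next final value 144
eval_b: val becomes -4; next (not ((not ((b * (-(-a))) <= (a * b))) and (not ((1 * (a * val)) == (8 * a))))) evaluates to true; next cur becomes 12; next a becomes 8; next val becomes -128; next final value 16384
verdict: not equivalent; witness: a=-3, b=-2
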